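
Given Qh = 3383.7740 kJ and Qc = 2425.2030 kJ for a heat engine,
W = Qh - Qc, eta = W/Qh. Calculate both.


W = 3383.7740 - 2425.2030 = 958.5710 kJ
eta = 958.5710 / 3383.7740 = 0.2833 = 28.3285%

W = 958.5710 kJ, eta = 28.3285%


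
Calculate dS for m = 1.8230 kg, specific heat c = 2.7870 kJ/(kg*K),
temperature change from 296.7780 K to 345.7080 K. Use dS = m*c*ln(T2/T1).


T2/T1 = 1.1649
ln(T2/T1) = 0.1526
dS = 1.8230 * 2.7870 * 0.1526 = 0.7754 kJ/K

0.7754 kJ/K


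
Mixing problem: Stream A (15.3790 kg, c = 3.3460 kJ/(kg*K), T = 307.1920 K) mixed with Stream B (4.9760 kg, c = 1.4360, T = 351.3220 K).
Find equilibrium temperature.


num = 18317.9111
den = 58.6037
Tf = 312.5728 K

312.5728 K


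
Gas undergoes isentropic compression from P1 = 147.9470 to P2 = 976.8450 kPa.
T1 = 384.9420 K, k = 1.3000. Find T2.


(k-1)/k = 0.2308
(P2/P1)^exp = 1.5458
T2 = 384.9420 * 1.5458 = 595.0608 K

595.0608 K


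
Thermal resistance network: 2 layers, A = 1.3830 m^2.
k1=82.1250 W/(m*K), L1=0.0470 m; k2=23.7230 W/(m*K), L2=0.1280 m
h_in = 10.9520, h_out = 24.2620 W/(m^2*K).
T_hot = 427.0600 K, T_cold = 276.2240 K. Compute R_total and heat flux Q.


R_conv_in = 1/(10.9520*1.3830) = 0.0660
R_1 = 0.0470/(82.1250*1.3830) = 0.0004
R_2 = 0.1280/(23.7230*1.3830) = 0.0039
R_conv_out = 1/(24.2620*1.3830) = 0.0298
R_total = 0.1001 K/W
Q = 150.8360 / 0.1001 = 1506.2673 W

R_total = 0.1001 K/W, Q = 1506.2673 W


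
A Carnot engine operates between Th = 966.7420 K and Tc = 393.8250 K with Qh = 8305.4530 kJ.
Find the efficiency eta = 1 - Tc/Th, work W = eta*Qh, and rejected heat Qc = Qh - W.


eta = 1 - 393.8250/966.7420 = 0.5926
W = 0.5926 * 8305.4530 = 4922.0322 kJ
Qc = 8305.4530 - 4922.0322 = 3383.4208 kJ

eta = 59.2627%, W = 4922.0322 kJ, Qc = 3383.4208 kJ


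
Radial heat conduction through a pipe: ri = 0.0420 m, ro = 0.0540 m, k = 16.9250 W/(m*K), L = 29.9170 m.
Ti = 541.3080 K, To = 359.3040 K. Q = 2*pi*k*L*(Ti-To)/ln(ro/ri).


dT = 182.0040 K
ln(ro/ri) = 0.2513
Q = 2*pi*16.9250*29.9170*182.0040 / 0.2513 = 2304040.4390 W

2304040.4390 W


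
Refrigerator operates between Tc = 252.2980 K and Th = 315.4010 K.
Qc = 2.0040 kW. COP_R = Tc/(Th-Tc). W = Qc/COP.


COP = 252.2980 / 63.1030 = 3.9982
W = 2.0040 / 3.9982 = 0.5012 kW

COP = 3.9982, W = 0.5012 kW


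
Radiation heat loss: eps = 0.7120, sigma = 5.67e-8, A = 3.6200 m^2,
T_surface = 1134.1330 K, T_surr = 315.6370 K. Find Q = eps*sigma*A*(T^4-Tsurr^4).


T^4 = 1.6545e+12
Tsurr^4 = 9.9255e+09
Q = 0.7120 * 5.67e-8 * 3.6200 * 1.6445e+12 = 240333.4895 W

240333.4895 W


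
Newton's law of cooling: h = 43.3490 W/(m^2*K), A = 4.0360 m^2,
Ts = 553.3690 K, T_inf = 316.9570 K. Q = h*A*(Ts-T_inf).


dT = 236.4120 K
Q = 43.3490 * 4.0360 * 236.4120 = 41361.8312 W

41361.8312 W


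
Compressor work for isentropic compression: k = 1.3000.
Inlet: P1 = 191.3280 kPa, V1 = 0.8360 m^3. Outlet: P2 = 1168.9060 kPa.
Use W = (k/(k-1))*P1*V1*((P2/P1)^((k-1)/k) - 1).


(k-1)/k = 0.2308
(P2/P1)^exp = 1.5184
W = 4.3333 * 191.3280 * 0.8360 * (1.5184 - 1) = 359.3089 kJ

359.3089 kJ


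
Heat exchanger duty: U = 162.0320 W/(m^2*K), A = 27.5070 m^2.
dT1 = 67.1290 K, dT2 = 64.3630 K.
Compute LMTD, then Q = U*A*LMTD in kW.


LMTD = 65.7363 K
Q = 162.0320 * 27.5070 * 65.7363 = 292987.6308 W = 292.9876 kW

292.9876 kW


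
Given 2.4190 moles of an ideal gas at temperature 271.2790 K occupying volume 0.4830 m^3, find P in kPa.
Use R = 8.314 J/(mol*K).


P = nRT/V = 2.4190 * 8.314 * 271.2790 / 0.4830
= 5455.8455 / 0.4830 = 11295.7464 Pa = 11.2957 kPa

11.2957 kPa


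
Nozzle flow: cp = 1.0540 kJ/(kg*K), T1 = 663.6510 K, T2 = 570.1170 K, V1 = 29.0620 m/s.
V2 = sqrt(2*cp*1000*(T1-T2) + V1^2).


dT = 93.5340 K
2*cp*1000*dT = 197169.6720
V1^2 = 844.5998
V2 = sqrt(198014.2718) = 444.9879 m/s

444.9879 m/s


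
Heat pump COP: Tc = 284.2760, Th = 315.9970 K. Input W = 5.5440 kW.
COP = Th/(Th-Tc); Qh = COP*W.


COP = 315.9970 / 31.7210 = 9.9618
Qh = 9.9618 * 5.5440 = 55.2280 kW

COP = 9.9618, Qh = 55.2280 kW


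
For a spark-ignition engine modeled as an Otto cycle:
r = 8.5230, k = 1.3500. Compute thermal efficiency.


r^(k-1) = 2.1169
eta = 1 - 1/2.1169 = 0.5276 = 52.7619%

52.7619%


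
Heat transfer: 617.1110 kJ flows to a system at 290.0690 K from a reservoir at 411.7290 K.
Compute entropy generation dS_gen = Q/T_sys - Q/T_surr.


dS_sys = 617.1110/290.0690 = 2.1275 kJ/K
dS_surr = -617.1110/411.7290 = -1.4988 kJ/K
dS_gen = 2.1275 - 1.4988 = 0.6286 kJ/K (irreversible)

dS_gen = 0.6286 kJ/K, irreversible


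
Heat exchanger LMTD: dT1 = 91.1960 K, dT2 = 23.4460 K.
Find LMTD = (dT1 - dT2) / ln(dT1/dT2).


dT1/dT2 = 3.8896
ln(dT1/dT2) = 1.3583
LMTD = 67.7500 / 1.3583 = 49.8781 K

49.8781 K


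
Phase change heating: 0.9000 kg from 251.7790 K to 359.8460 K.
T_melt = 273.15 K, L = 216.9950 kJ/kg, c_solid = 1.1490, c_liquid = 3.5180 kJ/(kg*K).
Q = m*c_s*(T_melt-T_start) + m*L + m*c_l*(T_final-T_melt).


Q1 (sensible, solid) = 0.9000 * 1.1490 * 21.3710 = 22.0998 kJ
Q2 (latent) = 0.9000 * 216.9950 = 195.2955 kJ
Q3 (sensible, liquid) = 0.9000 * 3.5180 * 86.6960 = 274.4969 kJ
Q_total = 491.8921 kJ

491.8921 kJ


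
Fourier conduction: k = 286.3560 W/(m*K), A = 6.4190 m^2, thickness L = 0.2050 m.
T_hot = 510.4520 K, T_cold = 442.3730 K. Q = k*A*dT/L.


dT = 68.0790 K
Q = 286.3560 * 6.4190 * 68.0790 / 0.2050 = 610425.9247 W

610425.9247 W


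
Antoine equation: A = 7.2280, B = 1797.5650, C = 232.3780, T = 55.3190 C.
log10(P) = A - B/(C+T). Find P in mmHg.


C+T = 287.6970
B/(C+T) = 6.2481
log10(P) = 7.2280 - 6.2481 = 0.9799
P = 10^0.9799 = 9.5473 mmHg

9.5473 mmHg


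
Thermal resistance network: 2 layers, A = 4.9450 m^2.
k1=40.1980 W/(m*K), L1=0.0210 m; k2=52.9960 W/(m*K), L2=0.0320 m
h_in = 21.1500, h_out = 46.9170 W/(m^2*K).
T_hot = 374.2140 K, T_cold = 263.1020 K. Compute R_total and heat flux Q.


R_conv_in = 1/(21.1500*4.9450) = 0.0096
R_1 = 0.0210/(40.1980*4.9450) = 0.0001
R_2 = 0.0320/(52.9960*4.9450) = 0.0001
R_conv_out = 1/(46.9170*4.9450) = 0.0043
R_total = 0.0141 K/W
Q = 111.1120 / 0.0141 = 7880.5897 W

R_total = 0.0141 K/W, Q = 7880.5897 W


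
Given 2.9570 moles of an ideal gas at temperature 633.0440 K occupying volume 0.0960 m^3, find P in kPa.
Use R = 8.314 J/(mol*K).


P = nRT/V = 2.9570 * 8.314 * 633.0440 / 0.0960
= 15563.0690 / 0.0960 = 162115.3016 Pa = 162.1153 kPa

162.1153 kPa


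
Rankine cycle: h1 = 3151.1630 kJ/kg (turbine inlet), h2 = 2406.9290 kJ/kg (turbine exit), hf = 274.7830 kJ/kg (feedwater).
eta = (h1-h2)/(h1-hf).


W = 744.2340 kJ/kg
Q_in = 2876.3800 kJ/kg
eta = 0.2587 = 25.8740%

eta = 25.8740%


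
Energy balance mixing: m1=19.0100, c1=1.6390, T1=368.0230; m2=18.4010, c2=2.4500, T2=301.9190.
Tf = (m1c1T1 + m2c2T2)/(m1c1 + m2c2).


num = 25077.8844
den = 76.2398
Tf = 328.9341 K

328.9341 K


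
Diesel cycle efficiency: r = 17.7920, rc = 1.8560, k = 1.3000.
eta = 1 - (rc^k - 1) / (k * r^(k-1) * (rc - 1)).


r^(k-1) = 2.3717
rc^k = 2.2344
eta = 0.5323 = 53.2314%

53.2314%


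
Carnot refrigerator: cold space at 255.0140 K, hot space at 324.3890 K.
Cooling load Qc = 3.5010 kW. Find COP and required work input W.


COP = 255.0140 / 69.3750 = 3.6759
W = 3.5010 / 3.6759 = 0.9524 kW

COP = 3.6759, W = 0.9524 kW


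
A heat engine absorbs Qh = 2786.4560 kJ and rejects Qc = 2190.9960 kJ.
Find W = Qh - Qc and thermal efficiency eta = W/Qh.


W = 2786.4560 - 2190.9960 = 595.4600 kJ
eta = 595.4600 / 2786.4560 = 0.2137 = 21.3698%

W = 595.4600 kJ, eta = 21.3698%


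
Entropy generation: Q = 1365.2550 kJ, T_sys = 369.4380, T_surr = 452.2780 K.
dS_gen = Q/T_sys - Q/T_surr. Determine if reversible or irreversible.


dS_sys = 1365.2550/369.4380 = 3.6955 kJ/K
dS_surr = -1365.2550/452.2780 = -3.0186 kJ/K
dS_gen = 3.6955 - 3.0186 = 0.6769 kJ/K (irreversible)

dS_gen = 0.6769 kJ/K, irreversible


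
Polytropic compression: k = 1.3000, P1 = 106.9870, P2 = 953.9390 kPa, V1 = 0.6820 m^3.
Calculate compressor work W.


(k-1)/k = 0.2308
(P2/P1)^exp = 1.6568
W = 4.3333 * 106.9870 * 0.6820 * (1.6568 - 1) = 207.6739 kJ

207.6739 kJ


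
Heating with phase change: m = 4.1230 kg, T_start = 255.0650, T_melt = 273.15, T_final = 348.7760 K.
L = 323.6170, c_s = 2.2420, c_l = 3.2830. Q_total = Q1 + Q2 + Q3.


Q1 (sensible, solid) = 4.1230 * 2.2420 * 18.0850 = 167.1735 kJ
Q2 (latent) = 4.1230 * 323.6170 = 1334.2729 kJ
Q3 (sensible, liquid) = 4.1230 * 3.2830 * 75.6260 = 1023.6591 kJ
Q_total = 2525.1055 kJ

2525.1055 kJ


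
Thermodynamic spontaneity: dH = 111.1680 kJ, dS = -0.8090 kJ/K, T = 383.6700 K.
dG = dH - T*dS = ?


T*dS = 383.6700 * -0.8090 = -310.3890 kJ
dG = 111.1680 + 310.3890 = 421.5570 kJ (non-spontaneous)

dG = 421.5570 kJ, non-spontaneous


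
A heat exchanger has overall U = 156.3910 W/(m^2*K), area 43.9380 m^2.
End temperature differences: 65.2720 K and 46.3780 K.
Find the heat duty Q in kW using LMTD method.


LMTD = 55.2880 K
Q = 156.3910 * 43.9380 * 55.2880 = 379911.7698 W = 379.9118 kW

379.9118 kW


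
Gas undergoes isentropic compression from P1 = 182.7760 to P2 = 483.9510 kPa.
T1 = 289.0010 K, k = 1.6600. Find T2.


(k-1)/k = 0.3976
(P2/P1)^exp = 1.4728
T2 = 289.0010 * 1.4728 = 425.6310 K

425.6310 K


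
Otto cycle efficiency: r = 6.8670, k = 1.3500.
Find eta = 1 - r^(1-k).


r^(k-1) = 1.9628
eta = 1 - 1/1.9628 = 0.4905 = 49.0515%

49.0515%


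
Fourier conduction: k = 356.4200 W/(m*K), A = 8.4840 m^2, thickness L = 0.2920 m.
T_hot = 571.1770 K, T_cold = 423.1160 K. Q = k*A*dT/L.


dT = 148.0610 K
Q = 356.4200 * 8.4840 * 148.0610 / 0.2920 = 1533276.7580 W

1533276.7580 W


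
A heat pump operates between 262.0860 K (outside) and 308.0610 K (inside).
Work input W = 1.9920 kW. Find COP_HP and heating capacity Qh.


COP = 308.0610 / 45.9750 = 6.7006
Qh = 6.7006 * 1.9920 = 13.3476 kW

COP = 6.7006, Qh = 13.3476 kW


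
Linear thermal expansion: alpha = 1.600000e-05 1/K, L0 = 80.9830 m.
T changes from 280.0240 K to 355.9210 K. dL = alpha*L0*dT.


dT = 75.8970 K
dL = 1.600000e-05 * 80.9830 * 75.8970 = 0.098342 m
L_final = 81.081342 m

dL = 0.098342 m


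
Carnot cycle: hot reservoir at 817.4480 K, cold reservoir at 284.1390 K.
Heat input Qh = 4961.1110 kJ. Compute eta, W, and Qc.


eta = 1 - 284.1390/817.4480 = 0.6524
W = 0.6524 * 4961.1110 = 3236.6648 kJ
Qc = 4961.1110 - 3236.6648 = 1724.4462 kJ

eta = 65.2407%, W = 3236.6648 kJ, Qc = 1724.4462 kJ


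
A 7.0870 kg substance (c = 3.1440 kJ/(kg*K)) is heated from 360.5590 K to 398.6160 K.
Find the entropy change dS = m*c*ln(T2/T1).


T2/T1 = 1.1055
ln(T2/T1) = 0.1003
dS = 7.0870 * 3.1440 * 0.1003 = 2.2358 kJ/K

2.2358 kJ/K


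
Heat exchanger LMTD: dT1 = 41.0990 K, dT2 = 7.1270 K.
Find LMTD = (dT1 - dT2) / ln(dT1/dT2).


dT1/dT2 = 5.7667
ln(dT1/dT2) = 1.7521
LMTD = 33.9720 / 1.7521 = 19.3894 K

19.3894 K


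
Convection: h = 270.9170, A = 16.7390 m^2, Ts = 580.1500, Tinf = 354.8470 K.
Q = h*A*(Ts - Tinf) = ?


dT = 225.3030 K
Q = 270.9170 * 16.7390 * 225.3030 = 1021721.9927 W

1021721.9927 W


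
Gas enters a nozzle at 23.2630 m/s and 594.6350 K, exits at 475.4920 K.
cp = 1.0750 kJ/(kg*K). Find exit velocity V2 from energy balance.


dT = 119.1430 K
2*cp*1000*dT = 256157.4500
V1^2 = 541.1672
V2 = sqrt(256698.6172) = 506.6543 m/s

506.6543 m/s


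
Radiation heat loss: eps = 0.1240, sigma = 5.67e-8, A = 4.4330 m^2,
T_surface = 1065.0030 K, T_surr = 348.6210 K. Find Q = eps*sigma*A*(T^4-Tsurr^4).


T^4 = 1.2865e+12
Tsurr^4 = 1.4771e+10
Q = 0.1240 * 5.67e-8 * 4.4330 * 1.2717e+12 = 39636.0584 W

39636.0584 W


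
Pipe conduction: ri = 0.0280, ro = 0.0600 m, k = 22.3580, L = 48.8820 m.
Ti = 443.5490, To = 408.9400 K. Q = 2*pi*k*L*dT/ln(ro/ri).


dT = 34.6090 K
ln(ro/ri) = 0.7621
Q = 2*pi*22.3580*48.8820*34.6090 / 0.7621 = 311828.6772 W

311828.6772 W


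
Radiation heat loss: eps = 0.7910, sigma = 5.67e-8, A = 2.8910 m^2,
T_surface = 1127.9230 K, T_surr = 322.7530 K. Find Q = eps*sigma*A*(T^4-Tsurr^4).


T^4 = 1.6185e+12
Tsurr^4 = 1.0851e+10
Q = 0.7910 * 5.67e-8 * 2.8910 * 1.6077e+12 = 208450.9762 W

208450.9762 W


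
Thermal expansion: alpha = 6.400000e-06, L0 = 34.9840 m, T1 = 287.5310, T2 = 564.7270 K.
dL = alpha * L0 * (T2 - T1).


dT = 277.1960 K
dL = 6.400000e-06 * 34.9840 * 277.1960 = 0.062064 m
L_final = 35.046064 m

dL = 0.062064 m


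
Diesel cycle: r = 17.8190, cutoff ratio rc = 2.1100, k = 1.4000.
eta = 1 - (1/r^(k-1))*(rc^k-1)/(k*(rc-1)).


r^(k-1) = 3.1649
rc^k = 2.8444
eta = 0.6250 = 62.4977%

62.4977%


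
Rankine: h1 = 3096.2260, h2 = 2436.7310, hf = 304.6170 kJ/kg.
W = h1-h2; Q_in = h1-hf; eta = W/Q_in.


W = 659.4950 kJ/kg
Q_in = 2791.6090 kJ/kg
eta = 0.2362 = 23.6242%

eta = 23.6242%


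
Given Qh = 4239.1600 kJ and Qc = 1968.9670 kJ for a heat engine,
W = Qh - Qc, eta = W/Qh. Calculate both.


W = 4239.1600 - 1968.9670 = 2270.1930 kJ
eta = 2270.1930 / 4239.1600 = 0.5355 = 53.5529%

W = 2270.1930 kJ, eta = 53.5529%


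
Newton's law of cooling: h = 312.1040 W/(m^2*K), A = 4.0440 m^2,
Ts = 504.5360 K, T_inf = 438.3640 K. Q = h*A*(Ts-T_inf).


dT = 66.1720 K
Q = 312.1040 * 4.0440 * 66.1720 = 83518.8956 W

83518.8956 W


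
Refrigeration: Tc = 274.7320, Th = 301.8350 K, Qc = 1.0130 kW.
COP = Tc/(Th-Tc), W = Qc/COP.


COP = 274.7320 / 27.1030 = 10.1366
W = 1.0130 / 10.1366 = 0.0999 kW

COP = 10.1366, W = 0.0999 kW


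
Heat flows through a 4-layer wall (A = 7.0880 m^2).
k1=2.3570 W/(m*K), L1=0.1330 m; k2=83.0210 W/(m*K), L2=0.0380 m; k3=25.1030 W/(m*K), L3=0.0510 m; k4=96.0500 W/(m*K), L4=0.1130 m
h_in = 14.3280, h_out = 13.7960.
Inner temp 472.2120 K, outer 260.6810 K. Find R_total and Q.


R_conv_in = 1/(14.3280*7.0880) = 0.0098
R_1 = 0.1330/(2.3570*7.0880) = 0.0080
R_2 = 0.0380/(83.0210*7.0880) = 6.4576e-05
R_3 = 0.0510/(25.1030*7.0880) = 0.0003
R_4 = 0.1130/(96.0500*7.0880) = 0.0002
R_conv_out = 1/(13.7960*7.0880) = 0.0102
R_total = 0.0286 K/W
Q = 211.5310 / 0.0286 = 7408.8025 W

R_total = 0.0286 K/W, Q = 7408.8025 W


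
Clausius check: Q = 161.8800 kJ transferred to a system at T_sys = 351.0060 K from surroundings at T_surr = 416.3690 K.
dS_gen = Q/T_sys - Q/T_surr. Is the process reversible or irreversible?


dS_sys = 161.8800/351.0060 = 0.4612 kJ/K
dS_surr = -161.8800/416.3690 = -0.3888 kJ/K
dS_gen = 0.4612 - 0.3888 = 0.0724 kJ/K (irreversible)

dS_gen = 0.0724 kJ/K, irreversible


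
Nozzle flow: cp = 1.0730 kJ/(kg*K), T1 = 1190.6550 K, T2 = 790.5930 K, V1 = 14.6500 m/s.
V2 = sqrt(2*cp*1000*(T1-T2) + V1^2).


dT = 400.0620 K
2*cp*1000*dT = 858533.0520
V1^2 = 214.6225
V2 = sqrt(858747.6745) = 926.6864 m/s

926.6864 m/s


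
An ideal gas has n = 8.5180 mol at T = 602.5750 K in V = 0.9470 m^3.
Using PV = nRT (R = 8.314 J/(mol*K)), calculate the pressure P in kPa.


P = nRT/V = 8.5180 * 8.314 * 602.5750 / 0.9470
= 42673.5492 / 0.9470 = 45061.8260 Pa = 45.0618 kPa

45.0618 kPa


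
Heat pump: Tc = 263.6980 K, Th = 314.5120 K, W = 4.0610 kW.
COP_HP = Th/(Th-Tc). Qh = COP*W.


COP = 314.5120 / 50.8140 = 6.1895
Qh = 6.1895 * 4.0610 = 25.1355 kW

COP = 6.1895, Qh = 25.1355 kW


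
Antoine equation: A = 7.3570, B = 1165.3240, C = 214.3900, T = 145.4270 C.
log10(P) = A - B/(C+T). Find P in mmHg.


C+T = 359.8170
B/(C+T) = 3.2387
log10(P) = 7.3570 - 3.2387 = 4.1183
P = 10^4.1183 = 13132.3537 mmHg

13132.3537 mmHg


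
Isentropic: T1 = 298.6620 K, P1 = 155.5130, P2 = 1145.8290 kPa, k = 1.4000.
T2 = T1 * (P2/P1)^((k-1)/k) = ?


(k-1)/k = 0.2857
(P2/P1)^exp = 1.7694
T2 = 298.6620 * 1.7694 = 528.4393 K

528.4393 K


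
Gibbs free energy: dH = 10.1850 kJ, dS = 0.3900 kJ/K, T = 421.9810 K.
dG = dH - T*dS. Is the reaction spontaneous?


T*dS = 421.9810 * 0.3900 = 164.5726 kJ
dG = 10.1850 - 164.5726 = -154.3876 kJ (spontaneous)

dG = -154.3876 kJ, spontaneous


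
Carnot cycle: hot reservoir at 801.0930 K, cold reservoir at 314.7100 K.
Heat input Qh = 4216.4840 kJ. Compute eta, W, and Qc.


eta = 1 - 314.7100/801.0930 = 0.6071
W = 0.6071 * 4216.4840 = 2560.0350 kJ
Qc = 4216.4840 - 2560.0350 = 1656.4490 kJ

eta = 60.7149%, W = 2560.0350 kJ, Qc = 1656.4490 kJ


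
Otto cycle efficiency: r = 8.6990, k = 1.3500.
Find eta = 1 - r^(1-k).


r^(k-1) = 2.1321
eta = 1 - 1/2.1321 = 0.5310 = 53.0986%

53.0986%


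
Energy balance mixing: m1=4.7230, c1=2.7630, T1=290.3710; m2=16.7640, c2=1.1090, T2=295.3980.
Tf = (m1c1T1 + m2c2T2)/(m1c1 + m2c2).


num = 9281.0654
den = 31.6409
Tf = 293.3247 K

293.3247 K


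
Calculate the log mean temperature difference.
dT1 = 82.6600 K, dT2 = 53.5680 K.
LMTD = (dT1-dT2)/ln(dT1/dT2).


dT1/dT2 = 1.5431
ln(dT1/dT2) = 0.4338
LMTD = 29.0920 / 0.4338 = 67.0656 K

67.0656 K


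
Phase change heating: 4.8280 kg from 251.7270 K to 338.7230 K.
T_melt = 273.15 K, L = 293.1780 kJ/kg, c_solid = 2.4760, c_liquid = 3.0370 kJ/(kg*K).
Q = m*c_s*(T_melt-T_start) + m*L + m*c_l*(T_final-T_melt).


Q1 (sensible, solid) = 4.8280 * 2.4760 * 21.4230 = 256.0933 kJ
Q2 (latent) = 4.8280 * 293.1780 = 1415.4634 kJ
Q3 (sensible, liquid) = 4.8280 * 3.0370 * 65.5730 = 961.4730 kJ
Q_total = 2633.0297 kJ

2633.0297 kJ


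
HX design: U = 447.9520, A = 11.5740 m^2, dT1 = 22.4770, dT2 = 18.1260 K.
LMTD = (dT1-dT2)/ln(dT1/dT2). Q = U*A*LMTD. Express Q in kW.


LMTD = 20.2236 K
Q = 447.9520 * 11.5740 * 20.2236 = 104850.9561 W = 104.8510 kW

104.8510 kW


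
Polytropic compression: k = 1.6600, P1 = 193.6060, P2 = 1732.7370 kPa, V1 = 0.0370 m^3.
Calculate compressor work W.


(k-1)/k = 0.3976
(P2/P1)^exp = 2.3902
W = 2.5152 * 193.6060 * 0.0370 * (2.3902 - 1) = 25.0471 kJ

25.0471 kJ


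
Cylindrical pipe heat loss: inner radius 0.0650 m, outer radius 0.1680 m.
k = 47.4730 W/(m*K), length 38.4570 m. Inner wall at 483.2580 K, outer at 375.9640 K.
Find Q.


dT = 107.2940 K
ln(ro/ri) = 0.9496
Q = 2*pi*47.4730*38.4570*107.2940 / 0.9496 = 1296126.3216 W

1296126.3216 W


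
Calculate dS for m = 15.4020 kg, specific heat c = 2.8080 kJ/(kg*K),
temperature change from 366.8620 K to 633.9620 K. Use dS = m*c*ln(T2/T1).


T2/T1 = 1.7281
ln(T2/T1) = 0.5470
dS = 15.4020 * 2.8080 * 0.5470 = 23.6572 kJ/K

23.6572 kJ/K


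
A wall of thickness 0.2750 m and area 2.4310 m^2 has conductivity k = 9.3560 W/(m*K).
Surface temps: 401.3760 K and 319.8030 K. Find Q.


dT = 81.5730 K
Q = 9.3560 * 2.4310 * 81.5730 / 0.2750 = 6746.6614 W

6746.6614 W


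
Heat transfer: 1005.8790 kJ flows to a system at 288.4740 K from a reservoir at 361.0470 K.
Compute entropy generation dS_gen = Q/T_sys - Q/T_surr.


dS_sys = 1005.8790/288.4740 = 3.4869 kJ/K
dS_surr = -1005.8790/361.0470 = -2.7860 kJ/K
dS_gen = 3.4869 - 2.7860 = 0.7009 kJ/K (irreversible)

dS_gen = 0.7009 kJ/K, irreversible


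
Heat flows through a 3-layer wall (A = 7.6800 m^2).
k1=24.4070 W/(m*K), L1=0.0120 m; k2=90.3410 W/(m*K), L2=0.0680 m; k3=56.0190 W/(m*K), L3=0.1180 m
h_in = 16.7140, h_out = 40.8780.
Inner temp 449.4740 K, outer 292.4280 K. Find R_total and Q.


R_conv_in = 1/(16.7140*7.6800) = 0.0078
R_1 = 0.0120/(24.4070*7.6800) = 6.4019e-05
R_2 = 0.0680/(90.3410*7.6800) = 9.8008e-05
R_3 = 0.1180/(56.0190*7.6800) = 0.0003
R_conv_out = 1/(40.8780*7.6800) = 0.0032
R_total = 0.0114 K/W
Q = 157.0460 / 0.0114 = 13761.5179 W

R_total = 0.0114 K/W, Q = 13761.5179 W


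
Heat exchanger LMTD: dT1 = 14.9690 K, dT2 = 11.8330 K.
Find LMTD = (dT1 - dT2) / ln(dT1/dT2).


dT1/dT2 = 1.2650
ln(dT1/dT2) = 0.2351
LMTD = 3.1360 / 0.2351 = 13.3396 K

13.3396 K


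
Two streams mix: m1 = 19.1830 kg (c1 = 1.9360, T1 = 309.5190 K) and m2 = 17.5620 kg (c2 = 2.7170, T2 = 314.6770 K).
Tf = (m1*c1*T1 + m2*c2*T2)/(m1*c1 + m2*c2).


num = 26510.1190
den = 84.8542
Tf = 312.4195 K

312.4195 K


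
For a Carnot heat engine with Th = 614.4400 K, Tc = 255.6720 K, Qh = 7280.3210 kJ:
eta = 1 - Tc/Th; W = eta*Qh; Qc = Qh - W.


eta = 1 - 255.6720/614.4400 = 0.5839
W = 0.5839 * 7280.3210 = 4250.9378 kJ
Qc = 7280.3210 - 4250.9378 = 3029.3832 kJ

eta = 58.3894%, W = 4250.9378 kJ, Qc = 3029.3832 kJ


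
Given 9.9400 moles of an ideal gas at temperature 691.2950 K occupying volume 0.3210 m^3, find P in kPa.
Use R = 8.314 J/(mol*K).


P = nRT/V = 9.9400 * 8.314 * 691.2950 / 0.3210
= 57129.4207 / 0.3210 = 177973.2732 Pa = 177.9733 kPa

177.9733 kPa


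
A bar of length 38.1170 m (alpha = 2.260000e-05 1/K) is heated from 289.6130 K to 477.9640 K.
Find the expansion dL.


dT = 188.3510 K
dL = 2.260000e-05 * 38.1170 * 188.3510 = 0.162254 m
L_final = 38.279254 m

dL = 0.162254 m


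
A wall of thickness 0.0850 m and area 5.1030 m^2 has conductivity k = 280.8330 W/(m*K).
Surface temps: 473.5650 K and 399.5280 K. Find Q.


dT = 74.0370 K
Q = 280.8330 * 5.1030 * 74.0370 / 0.0850 = 1248255.8057 W

1248255.8057 W


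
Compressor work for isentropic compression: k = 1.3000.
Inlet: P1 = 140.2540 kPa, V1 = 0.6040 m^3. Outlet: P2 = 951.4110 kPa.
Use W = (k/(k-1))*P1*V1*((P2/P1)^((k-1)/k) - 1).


(k-1)/k = 0.2308
(P2/P1)^exp = 1.5555
W = 4.3333 * 140.2540 * 0.6040 * (1.5555 - 1) = 203.9242 kJ

203.9242 kJ


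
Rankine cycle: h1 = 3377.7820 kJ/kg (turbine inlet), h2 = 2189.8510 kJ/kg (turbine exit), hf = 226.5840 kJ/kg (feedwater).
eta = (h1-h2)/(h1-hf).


W = 1187.9310 kJ/kg
Q_in = 3151.1980 kJ/kg
eta = 0.3770 = 37.6978%

eta = 37.6978%


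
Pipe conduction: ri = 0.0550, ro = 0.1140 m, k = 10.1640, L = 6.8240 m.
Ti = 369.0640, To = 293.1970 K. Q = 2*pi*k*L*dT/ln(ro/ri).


dT = 75.8670 K
ln(ro/ri) = 0.7289
Q = 2*pi*10.1640*6.8240*75.8670 / 0.7289 = 45361.6874 W

45361.6874 W


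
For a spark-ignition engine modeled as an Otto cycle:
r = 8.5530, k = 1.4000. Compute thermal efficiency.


r^(k-1) = 2.3596
eta = 1 - 1/2.3596 = 0.5762 = 57.6208%

57.6208%


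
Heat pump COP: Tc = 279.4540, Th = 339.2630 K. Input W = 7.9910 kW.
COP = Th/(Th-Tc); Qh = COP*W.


COP = 339.2630 / 59.8090 = 5.6724
Qh = 5.6724 * 7.9910 = 45.3285 kW

COP = 5.6724, Qh = 45.3285 kW


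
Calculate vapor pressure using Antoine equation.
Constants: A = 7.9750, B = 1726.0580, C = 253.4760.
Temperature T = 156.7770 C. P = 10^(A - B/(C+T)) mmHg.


C+T = 410.2530
B/(C+T) = 4.2073
log10(P) = 7.9750 - 4.2073 = 3.7677
P = 10^3.7677 = 5857.3160 mmHg

5857.3160 mmHg


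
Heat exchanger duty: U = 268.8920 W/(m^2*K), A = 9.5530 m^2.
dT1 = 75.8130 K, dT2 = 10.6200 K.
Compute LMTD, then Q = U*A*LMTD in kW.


LMTD = 33.1681 K
Q = 268.8920 * 9.5530 * 33.1681 = 85199.8401 W = 85.1998 kW

85.1998 kW


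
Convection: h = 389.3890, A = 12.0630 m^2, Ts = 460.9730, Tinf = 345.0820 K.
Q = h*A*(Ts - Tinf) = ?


dT = 115.8910 K
Q = 389.3890 * 12.0630 * 115.8910 = 544363.1481 W

544363.1481 W


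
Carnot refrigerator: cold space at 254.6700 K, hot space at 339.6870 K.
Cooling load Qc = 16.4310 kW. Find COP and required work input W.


COP = 254.6700 / 85.0170 = 2.9955
W = 16.4310 / 2.9955 = 5.4852 kW

COP = 2.9955, W = 5.4852 kW


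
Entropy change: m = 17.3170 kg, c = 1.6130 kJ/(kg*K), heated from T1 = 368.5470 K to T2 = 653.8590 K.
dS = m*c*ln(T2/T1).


T2/T1 = 1.7742
ln(T2/T1) = 0.5733
dS = 17.3170 * 1.6130 * 0.5733 = 16.0143 kJ/K

16.0143 kJ/K


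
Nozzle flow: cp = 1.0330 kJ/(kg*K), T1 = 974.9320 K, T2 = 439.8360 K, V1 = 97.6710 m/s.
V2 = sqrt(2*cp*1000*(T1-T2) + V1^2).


dT = 535.0960 K
2*cp*1000*dT = 1105508.3360
V1^2 = 9539.6242
V2 = sqrt(1115047.9602) = 1055.9583 m/s

1055.9583 m/s


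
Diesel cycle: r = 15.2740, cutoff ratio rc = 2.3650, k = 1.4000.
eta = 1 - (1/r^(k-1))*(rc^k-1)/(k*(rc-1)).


r^(k-1) = 2.9756
rc^k = 3.3371
eta = 0.5890 = 58.9014%

58.9014%


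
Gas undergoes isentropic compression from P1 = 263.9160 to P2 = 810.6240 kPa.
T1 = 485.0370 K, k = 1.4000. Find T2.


(k-1)/k = 0.2857
(P2/P1)^exp = 1.3780
T2 = 485.0370 * 1.3780 = 668.3728 K

668.3728 K


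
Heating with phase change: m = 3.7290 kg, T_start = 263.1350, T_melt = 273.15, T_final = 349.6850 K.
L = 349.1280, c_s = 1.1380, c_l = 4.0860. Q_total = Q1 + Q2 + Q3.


Q1 (sensible, solid) = 3.7290 * 1.1380 * 10.0150 = 42.4997 kJ
Q2 (latent) = 3.7290 * 349.1280 = 1301.8983 kJ
Q3 (sensible, liquid) = 3.7290 * 4.0860 * 76.5350 = 1166.1404 kJ
Q_total = 2510.5384 kJ

2510.5384 kJ


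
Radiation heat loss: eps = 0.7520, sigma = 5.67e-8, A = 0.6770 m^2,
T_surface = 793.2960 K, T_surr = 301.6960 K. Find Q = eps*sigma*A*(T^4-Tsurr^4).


T^4 = 3.9604e+11
Tsurr^4 = 8.2847e+09
Q = 0.7520 * 5.67e-8 * 0.6770 * 3.8776e+11 = 11193.0728 W

11193.0728 W


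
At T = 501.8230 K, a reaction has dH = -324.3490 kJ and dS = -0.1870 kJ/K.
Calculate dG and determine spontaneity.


T*dS = 501.8230 * -0.1870 = -93.8409 kJ
dG = -324.3490 + 93.8409 = -230.5081 kJ (spontaneous)

dG = -230.5081 kJ, spontaneous


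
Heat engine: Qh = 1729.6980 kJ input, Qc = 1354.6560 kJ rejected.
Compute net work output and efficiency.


W = 1729.6980 - 1354.6560 = 375.0420 kJ
eta = 375.0420 / 1729.6980 = 0.2168 = 21.6825%

W = 375.0420 kJ, eta = 21.6825%


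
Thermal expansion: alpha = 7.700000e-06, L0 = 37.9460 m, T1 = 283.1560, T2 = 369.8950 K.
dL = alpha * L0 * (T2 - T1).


dT = 86.7390 K
dL = 7.700000e-06 * 37.9460 * 86.7390 = 0.025344 m
L_final = 37.971344 m

dL = 0.025344 m


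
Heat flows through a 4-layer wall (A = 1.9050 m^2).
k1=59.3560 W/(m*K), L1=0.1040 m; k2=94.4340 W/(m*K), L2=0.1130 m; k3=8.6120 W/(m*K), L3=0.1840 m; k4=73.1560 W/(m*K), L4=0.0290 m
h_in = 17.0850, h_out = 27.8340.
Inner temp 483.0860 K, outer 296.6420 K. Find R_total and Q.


R_conv_in = 1/(17.0850*1.9050) = 0.0307
R_1 = 0.1040/(59.3560*1.9050) = 0.0009
R_2 = 0.1130/(94.4340*1.9050) = 0.0006
R_3 = 0.1840/(8.6120*1.9050) = 0.0112
R_4 = 0.0290/(73.1560*1.9050) = 0.0002
R_conv_out = 1/(27.8340*1.9050) = 0.0189
R_total = 0.0626 K/W
Q = 186.4440 / 0.0626 = 2980.4418 W

R_total = 0.0626 K/W, Q = 2980.4418 W


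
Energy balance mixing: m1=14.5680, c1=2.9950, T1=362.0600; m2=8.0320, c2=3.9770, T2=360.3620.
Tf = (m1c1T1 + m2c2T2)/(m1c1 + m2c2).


num = 27308.2363
den = 75.5744
Tf = 361.3423 K

361.3423 K


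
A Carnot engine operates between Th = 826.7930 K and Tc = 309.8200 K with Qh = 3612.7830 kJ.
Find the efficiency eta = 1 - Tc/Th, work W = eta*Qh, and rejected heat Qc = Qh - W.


eta = 1 - 309.8200/826.7930 = 0.6253
W = 0.6253 * 3612.7830 = 2258.9829 kJ
Qc = 3612.7830 - 2258.9829 = 1353.8001 kJ

eta = 62.5275%, W = 2258.9829 kJ, Qc = 1353.8001 kJ


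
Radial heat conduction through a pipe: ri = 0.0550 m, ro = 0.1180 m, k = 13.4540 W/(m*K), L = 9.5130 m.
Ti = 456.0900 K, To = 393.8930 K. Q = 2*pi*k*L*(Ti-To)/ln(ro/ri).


dT = 62.1970 K
ln(ro/ri) = 0.7634
Q = 2*pi*13.4540*9.5130*62.1970 / 0.7634 = 65522.9885 W

65522.9885 W


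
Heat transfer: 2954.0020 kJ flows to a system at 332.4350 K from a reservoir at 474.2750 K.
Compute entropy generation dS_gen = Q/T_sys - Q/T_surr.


dS_sys = 2954.0020/332.4350 = 8.8860 kJ/K
dS_surr = -2954.0020/474.2750 = -6.2285 kJ/K
dS_gen = 8.8860 - 6.2285 = 2.6575 kJ/K (irreversible)

dS_gen = 2.6575 kJ/K, irreversible


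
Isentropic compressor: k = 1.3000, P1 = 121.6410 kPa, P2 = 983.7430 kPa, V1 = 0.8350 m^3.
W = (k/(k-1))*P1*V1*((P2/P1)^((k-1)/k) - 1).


(k-1)/k = 0.2308
(P2/P1)^exp = 1.6199
W = 4.3333 * 121.6410 * 0.8350 * (1.6199 - 1) = 272.8487 kJ

272.8487 kJ


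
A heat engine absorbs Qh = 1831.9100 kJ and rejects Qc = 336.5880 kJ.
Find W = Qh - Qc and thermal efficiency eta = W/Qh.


W = 1831.9100 - 336.5880 = 1495.3220 kJ
eta = 1495.3220 / 1831.9100 = 0.8163 = 81.6264%

W = 1495.3220 kJ, eta = 81.6264%


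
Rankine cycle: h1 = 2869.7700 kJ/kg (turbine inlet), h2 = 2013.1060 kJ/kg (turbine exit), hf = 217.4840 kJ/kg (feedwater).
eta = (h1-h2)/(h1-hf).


W = 856.6640 kJ/kg
Q_in = 2652.2860 kJ/kg
eta = 0.3230 = 32.2991%

eta = 32.2991%


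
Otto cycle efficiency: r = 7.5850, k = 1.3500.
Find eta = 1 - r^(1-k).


r^(k-1) = 2.0323
eta = 1 - 1/2.0323 = 0.5079 = 50.7943%

50.7943%


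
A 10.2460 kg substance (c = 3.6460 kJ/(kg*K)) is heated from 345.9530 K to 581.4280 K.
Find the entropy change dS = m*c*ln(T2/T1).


T2/T1 = 1.6807
ln(T2/T1) = 0.5192
dS = 10.2460 * 3.6460 * 0.5192 = 19.3951 kJ/K

19.3951 kJ/K


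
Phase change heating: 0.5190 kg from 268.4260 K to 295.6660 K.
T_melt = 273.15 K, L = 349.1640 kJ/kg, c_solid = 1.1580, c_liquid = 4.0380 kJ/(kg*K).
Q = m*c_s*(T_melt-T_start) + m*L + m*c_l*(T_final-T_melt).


Q1 (sensible, solid) = 0.5190 * 1.1580 * 4.7240 = 2.8391 kJ
Q2 (latent) = 0.5190 * 349.1640 = 181.2161 kJ
Q3 (sensible, liquid) = 0.5190 * 4.0380 * 22.5160 = 47.1873 kJ
Q_total = 231.2425 kJ

231.2425 kJ


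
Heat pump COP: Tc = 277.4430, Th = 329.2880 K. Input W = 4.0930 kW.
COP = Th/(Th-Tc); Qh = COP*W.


COP = 329.2880 / 51.8450 = 6.3514
Qh = 6.3514 * 4.0930 = 25.9963 kW

COP = 6.3514, Qh = 25.9963 kW


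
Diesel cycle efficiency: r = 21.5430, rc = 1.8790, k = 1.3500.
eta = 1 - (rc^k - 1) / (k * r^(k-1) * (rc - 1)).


r^(k-1) = 2.9286
rc^k = 2.3432
eta = 0.6135 = 61.3503%

61.3503%


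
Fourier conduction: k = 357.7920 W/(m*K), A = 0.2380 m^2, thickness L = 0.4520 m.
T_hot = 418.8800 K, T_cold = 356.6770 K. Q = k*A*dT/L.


dT = 62.2030 K
Q = 357.7920 * 0.2380 * 62.2030 / 0.4520 = 11718.7281 W

11718.7281 W


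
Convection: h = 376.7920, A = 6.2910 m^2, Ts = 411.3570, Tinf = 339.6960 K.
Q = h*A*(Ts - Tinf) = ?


dT = 71.6610 K
Q = 376.7920 * 6.2910 * 71.6610 = 169865.1249 W

169865.1249 W


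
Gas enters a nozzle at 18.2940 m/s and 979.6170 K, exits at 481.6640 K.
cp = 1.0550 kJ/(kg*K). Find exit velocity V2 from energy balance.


dT = 497.9530 K
2*cp*1000*dT = 1050680.8300
V1^2 = 334.6704
V2 = sqrt(1051015.5004) = 1025.1905 m/s

1025.1905 m/s


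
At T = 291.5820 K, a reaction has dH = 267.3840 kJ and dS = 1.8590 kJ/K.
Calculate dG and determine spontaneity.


T*dS = 291.5820 * 1.8590 = 542.0509 kJ
dG = 267.3840 - 542.0509 = -274.6669 kJ (spontaneous)

dG = -274.6669 kJ, spontaneous


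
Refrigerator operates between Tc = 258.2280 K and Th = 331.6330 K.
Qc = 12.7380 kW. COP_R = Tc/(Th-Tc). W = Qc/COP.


COP = 258.2280 / 73.4050 = 3.5179
W = 12.7380 / 3.5179 = 3.6210 kW

COP = 3.5179, W = 3.6210 kW


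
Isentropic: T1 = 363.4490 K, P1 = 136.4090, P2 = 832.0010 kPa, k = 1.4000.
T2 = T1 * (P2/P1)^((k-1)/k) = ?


(k-1)/k = 0.2857
(P2/P1)^exp = 1.6764
T2 = 363.4490 * 1.6764 = 609.2695 K

609.2695 K


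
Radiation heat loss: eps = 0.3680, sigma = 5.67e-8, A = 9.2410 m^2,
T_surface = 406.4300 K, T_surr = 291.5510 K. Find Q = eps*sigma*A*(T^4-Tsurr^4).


T^4 = 2.7286e+10
Tsurr^4 = 7.2253e+09
Q = 0.3680 * 5.67e-8 * 9.2410 * 2.0061e+10 = 3868.1153 W

3868.1153 W


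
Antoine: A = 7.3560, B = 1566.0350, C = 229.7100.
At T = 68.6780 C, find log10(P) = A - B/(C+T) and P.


C+T = 298.3880
B/(C+T) = 5.2483
log10(P) = 7.3560 - 5.2483 = 2.1077
P = 10^2.1077 = 128.1393 mmHg

128.1393 mmHg


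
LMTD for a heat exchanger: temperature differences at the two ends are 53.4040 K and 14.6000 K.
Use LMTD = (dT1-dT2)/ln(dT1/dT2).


dT1/dT2 = 3.6578
ln(dT1/dT2) = 1.2969
LMTD = 38.8040 / 1.2969 = 29.9214 K

29.9214 K


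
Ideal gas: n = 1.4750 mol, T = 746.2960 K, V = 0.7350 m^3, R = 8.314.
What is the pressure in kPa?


P = nRT/V = 1.4750 * 8.314 * 746.2960 / 0.7350
= 9151.9398 / 0.7350 = 12451.6188 Pa = 12.4516 kPa

12.4516 kPa


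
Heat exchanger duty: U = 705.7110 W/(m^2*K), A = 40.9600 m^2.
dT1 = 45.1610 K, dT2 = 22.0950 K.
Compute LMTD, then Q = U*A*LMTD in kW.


LMTD = 32.2654 K
Q = 705.7110 * 40.9600 * 32.2654 = 932662.3169 W = 932.6623 kW

932.6623 kW


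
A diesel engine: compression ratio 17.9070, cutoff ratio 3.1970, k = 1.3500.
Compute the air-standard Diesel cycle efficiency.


r^(k-1) = 2.7451
rc^k = 4.8018
eta = 0.5331 = 53.3055%

53.3055%


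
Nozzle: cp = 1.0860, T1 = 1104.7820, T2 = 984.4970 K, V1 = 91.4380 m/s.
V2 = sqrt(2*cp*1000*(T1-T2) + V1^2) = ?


dT = 120.2850 K
2*cp*1000*dT = 261259.0200
V1^2 = 8360.9078
V2 = sqrt(269619.9278) = 519.2494 m/s

519.2494 m/s


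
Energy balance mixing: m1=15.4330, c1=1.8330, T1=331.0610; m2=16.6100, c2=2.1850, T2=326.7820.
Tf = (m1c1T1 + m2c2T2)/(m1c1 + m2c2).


num = 21225.1318
den = 64.5815
Tf = 328.6563 K

328.6563 K


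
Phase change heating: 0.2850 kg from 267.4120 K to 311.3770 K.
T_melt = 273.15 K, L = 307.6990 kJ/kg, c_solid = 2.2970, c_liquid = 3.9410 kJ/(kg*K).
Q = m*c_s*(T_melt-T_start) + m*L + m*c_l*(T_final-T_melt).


Q1 (sensible, solid) = 0.2850 * 2.2970 * 5.7380 = 3.7564 kJ
Q2 (latent) = 0.2850 * 307.6990 = 87.6942 kJ
Q3 (sensible, liquid) = 0.2850 * 3.9410 * 38.2270 = 42.9360 kJ
Q_total = 134.3866 kJ

134.3866 kJ


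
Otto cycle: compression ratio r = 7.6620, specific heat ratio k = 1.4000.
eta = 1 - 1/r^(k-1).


r^(k-1) = 2.2581
eta = 1 - 1/2.2581 = 0.5571 = 55.7143%

55.7143%


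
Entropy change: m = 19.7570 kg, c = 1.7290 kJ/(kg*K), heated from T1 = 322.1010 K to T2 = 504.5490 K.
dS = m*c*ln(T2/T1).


T2/T1 = 1.5664
ln(T2/T1) = 0.4488
dS = 19.7570 * 1.7290 * 0.4488 = 15.3309 kJ/K

15.3309 kJ/K


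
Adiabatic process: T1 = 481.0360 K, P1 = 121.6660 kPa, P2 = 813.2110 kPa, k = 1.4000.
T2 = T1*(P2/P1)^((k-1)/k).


(k-1)/k = 0.2857
(P2/P1)^exp = 1.7208
T2 = 481.0360 * 1.7208 = 827.7546 K

827.7546 K


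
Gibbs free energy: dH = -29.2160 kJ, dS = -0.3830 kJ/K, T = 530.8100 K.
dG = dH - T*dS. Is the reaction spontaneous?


T*dS = 530.8100 * -0.3830 = -203.3002 kJ
dG = -29.2160 + 203.3002 = 174.0842 kJ (non-spontaneous)

dG = 174.0842 kJ, non-spontaneous


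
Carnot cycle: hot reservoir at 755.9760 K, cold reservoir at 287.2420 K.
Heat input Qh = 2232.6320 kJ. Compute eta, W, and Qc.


eta = 1 - 287.2420/755.9760 = 0.6200
W = 0.6200 * 2232.6320 = 1384.3171 kJ
Qc = 2232.6320 - 1384.3171 = 848.3149 kJ

eta = 62.0038%, W = 1384.3171 kJ, Qc = 848.3149 kJ


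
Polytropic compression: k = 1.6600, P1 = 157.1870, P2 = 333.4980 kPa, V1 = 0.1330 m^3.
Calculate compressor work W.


(k-1)/k = 0.3976
(P2/P1)^exp = 1.3486
W = 2.5152 * 157.1870 * 0.1330 * (1.3486 - 1) = 18.3299 kJ

18.3299 kJ


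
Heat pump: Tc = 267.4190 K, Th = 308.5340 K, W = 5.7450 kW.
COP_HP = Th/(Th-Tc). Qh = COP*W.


COP = 308.5340 / 41.1150 = 7.5042
Qh = 7.5042 * 5.7450 = 43.1115 kW

COP = 7.5042, Qh = 43.1115 kW


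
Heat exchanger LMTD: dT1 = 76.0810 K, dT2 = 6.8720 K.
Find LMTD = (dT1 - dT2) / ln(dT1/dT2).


dT1/dT2 = 11.0712
ln(dT1/dT2) = 2.4043
LMTD = 69.2090 / 2.4043 = 28.7850 K

28.7850 K


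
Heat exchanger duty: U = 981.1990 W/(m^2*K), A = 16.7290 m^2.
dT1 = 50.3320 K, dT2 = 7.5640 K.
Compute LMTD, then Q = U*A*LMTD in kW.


LMTD = 22.5660 K
Q = 981.1990 * 16.7290 * 22.5660 = 370409.0575 W = 370.4091 kW

370.4091 kW


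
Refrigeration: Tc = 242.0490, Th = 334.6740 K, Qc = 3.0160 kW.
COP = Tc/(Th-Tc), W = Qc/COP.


COP = 242.0490 / 92.6250 = 2.6132
W = 3.0160 / 2.6132 = 1.1541 kW

COP = 2.6132, W = 1.1541 kW


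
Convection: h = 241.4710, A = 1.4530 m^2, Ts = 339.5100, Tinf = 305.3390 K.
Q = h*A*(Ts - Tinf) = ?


dT = 34.1710 K
Q = 241.4710 * 1.4530 * 34.1710 = 11989.1470 W

11989.1470 W


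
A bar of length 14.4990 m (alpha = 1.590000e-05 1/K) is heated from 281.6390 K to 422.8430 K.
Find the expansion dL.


dT = 141.2040 K
dL = 1.590000e-05 * 14.4990 * 141.2040 = 0.032552 m
L_final = 14.531552 m

dL = 0.032552 m


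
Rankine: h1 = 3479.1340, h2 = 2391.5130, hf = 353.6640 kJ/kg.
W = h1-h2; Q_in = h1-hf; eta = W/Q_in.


W = 1087.6210 kJ/kg
Q_in = 3125.4700 kJ/kg
eta = 0.3480 = 34.7986%

eta = 34.7986%


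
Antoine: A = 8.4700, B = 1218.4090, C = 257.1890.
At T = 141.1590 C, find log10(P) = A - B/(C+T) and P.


C+T = 398.3480
B/(C+T) = 3.0587
log10(P) = 8.4700 - 3.0587 = 5.4113
P = 10^5.4113 = 257837.0098 mmHg

257837.0098 mmHg


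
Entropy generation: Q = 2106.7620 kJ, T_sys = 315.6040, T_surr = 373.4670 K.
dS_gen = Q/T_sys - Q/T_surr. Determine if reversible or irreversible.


dS_sys = 2106.7620/315.6040 = 6.6753 kJ/K
dS_surr = -2106.7620/373.4670 = -5.6411 kJ/K
dS_gen = 6.6753 - 5.6411 = 1.0342 kJ/K (irreversible)

dS_gen = 1.0342 kJ/K, irreversible


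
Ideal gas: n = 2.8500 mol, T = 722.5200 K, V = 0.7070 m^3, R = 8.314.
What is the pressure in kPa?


P = nRT/V = 2.8500 * 8.314 * 722.5200 / 0.7070
= 17120.0391 / 0.7070 = 24215.0483 Pa = 24.2150 kPa

24.2150 kPa


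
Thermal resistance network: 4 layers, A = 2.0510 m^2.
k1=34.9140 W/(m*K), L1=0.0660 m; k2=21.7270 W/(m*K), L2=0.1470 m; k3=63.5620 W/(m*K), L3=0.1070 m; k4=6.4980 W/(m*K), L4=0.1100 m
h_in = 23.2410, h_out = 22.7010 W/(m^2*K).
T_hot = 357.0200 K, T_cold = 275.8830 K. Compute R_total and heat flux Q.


R_conv_in = 1/(23.2410*2.0510) = 0.0210
R_1 = 0.0660/(34.9140*2.0510) = 0.0009
R_2 = 0.1470/(21.7270*2.0510) = 0.0033
R_3 = 0.1070/(63.5620*2.0510) = 0.0008
R_4 = 0.1100/(6.4980*2.0510) = 0.0083
R_conv_out = 1/(22.7010*2.0510) = 0.0215
R_total = 0.0558 K/W
Q = 81.1370 / 0.0558 = 1455.3353 W

R_total = 0.0558 K/W, Q = 1455.3353 W


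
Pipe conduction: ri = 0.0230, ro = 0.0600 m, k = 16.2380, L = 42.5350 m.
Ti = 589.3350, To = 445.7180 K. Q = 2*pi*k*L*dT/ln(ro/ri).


dT = 143.6170 K
ln(ro/ri) = 0.9589
Q = 2*pi*16.2380*42.5350*143.6170 / 0.9589 = 650000.7589 W

650000.7589 W


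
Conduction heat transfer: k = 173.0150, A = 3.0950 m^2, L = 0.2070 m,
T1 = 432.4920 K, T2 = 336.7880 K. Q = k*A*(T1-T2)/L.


dT = 95.7040 K
Q = 173.0150 * 3.0950 * 95.7040 / 0.2070 = 247573.4990 W

247573.4990 W


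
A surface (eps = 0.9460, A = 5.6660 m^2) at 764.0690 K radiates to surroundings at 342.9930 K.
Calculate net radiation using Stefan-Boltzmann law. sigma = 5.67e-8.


T^4 = 3.4082e+11
Tsurr^4 = 1.3840e+10
Q = 0.9460 * 5.67e-8 * 5.6660 * 3.2698e+11 = 99375.0168 W

99375.0168 W


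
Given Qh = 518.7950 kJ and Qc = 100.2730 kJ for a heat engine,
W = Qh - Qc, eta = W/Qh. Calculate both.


W = 518.7950 - 100.2730 = 418.5220 kJ
eta = 418.5220 / 518.7950 = 0.8067 = 80.6719%

W = 418.5220 kJ, eta = 80.6719%


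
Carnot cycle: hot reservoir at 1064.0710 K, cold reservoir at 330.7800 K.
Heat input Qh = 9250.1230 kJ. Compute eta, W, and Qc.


eta = 1 - 330.7800/1064.0710 = 0.6891
W = 0.6891 * 9250.1230 = 6374.6047 kJ
Qc = 9250.1230 - 6374.6047 = 2875.5183 kJ

eta = 68.9137%, W = 6374.6047 kJ, Qc = 2875.5183 kJ


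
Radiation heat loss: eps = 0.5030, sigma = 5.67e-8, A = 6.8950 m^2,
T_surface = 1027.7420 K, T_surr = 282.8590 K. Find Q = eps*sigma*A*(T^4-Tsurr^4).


T^4 = 1.1157e+12
Tsurr^4 = 6.4015e+09
Q = 0.5030 * 5.67e-8 * 6.8950 * 1.1093e+12 = 218133.6534 W

218133.6534 W


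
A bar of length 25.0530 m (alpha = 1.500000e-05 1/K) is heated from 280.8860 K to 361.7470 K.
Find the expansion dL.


dT = 80.8610 K
dL = 1.500000e-05 * 25.0530 * 80.8610 = 0.030387 m
L_final = 25.083387 m

dL = 0.030387 m


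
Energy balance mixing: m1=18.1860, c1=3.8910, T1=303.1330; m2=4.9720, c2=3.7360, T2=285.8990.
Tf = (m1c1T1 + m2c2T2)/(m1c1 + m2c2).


num = 26760.9003
den = 89.3371
Tf = 299.5496 K

299.5496 K


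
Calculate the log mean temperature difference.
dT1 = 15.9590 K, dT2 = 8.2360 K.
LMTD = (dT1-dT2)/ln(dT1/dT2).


dT1/dT2 = 1.9377
ln(dT1/dT2) = 0.6615
LMTD = 7.7230 / 0.6615 = 11.6748 K

11.6748 K


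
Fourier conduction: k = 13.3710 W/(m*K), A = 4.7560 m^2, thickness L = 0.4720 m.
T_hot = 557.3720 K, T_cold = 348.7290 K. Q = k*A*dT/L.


dT = 208.6430 K
Q = 13.3710 * 4.7560 * 208.6430 / 0.4720 = 28110.4343 W

28110.4343 W


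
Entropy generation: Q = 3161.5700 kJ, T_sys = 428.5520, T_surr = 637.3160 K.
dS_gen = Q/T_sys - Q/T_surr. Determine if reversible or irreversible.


dS_sys = 3161.5700/428.5520 = 7.3773 kJ/K
dS_surr = -3161.5700/637.3160 = -4.9608 kJ/K
dS_gen = 7.3773 - 4.9608 = 2.4166 kJ/K (irreversible)

dS_gen = 2.4166 kJ/K, irreversible


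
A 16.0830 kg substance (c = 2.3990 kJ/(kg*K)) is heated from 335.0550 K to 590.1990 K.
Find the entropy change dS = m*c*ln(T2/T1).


T2/T1 = 1.7615
ln(T2/T1) = 0.5662
dS = 16.0830 * 2.3990 * 0.5662 = 21.8444 kJ/K

21.8444 kJ/K
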